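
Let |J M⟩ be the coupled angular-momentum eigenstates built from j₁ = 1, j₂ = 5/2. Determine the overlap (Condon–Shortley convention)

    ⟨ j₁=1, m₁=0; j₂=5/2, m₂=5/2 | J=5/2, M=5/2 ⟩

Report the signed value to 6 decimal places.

√[6·1!1!4!/7! · 1!1!5!0!5!0!] = √(2880/7)
  +(−1)^1/∏(1,0,0,4,1,0)! = -1/24  (running -1/24)
⟨..|..⟩ = √(2880/7)·(-1/24) = -0.845154

−√(5/7) = -0.845154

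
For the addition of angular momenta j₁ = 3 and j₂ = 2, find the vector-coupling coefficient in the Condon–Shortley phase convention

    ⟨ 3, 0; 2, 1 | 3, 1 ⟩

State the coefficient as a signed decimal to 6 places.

j₁+j₂−J=2  J+j₁−j₂=4  J−j₁+j₂=2  j₁+j₂+J+1=9
(j₁±m₁, j₂±m₂, J±M) = (3,3,3,1,4,2)
P² = 96/5
sum k=1..2:
  [1] −1/8 = -1/8
  [2] +1/12 = 1/12
S = -1/24
C² = P²·S² = 1/30 ; C = -0.182574

-0.182574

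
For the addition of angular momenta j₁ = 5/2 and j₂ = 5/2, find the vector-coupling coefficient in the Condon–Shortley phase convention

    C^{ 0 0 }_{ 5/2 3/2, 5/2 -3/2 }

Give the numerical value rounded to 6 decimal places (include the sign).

j₁+j₂−J=5  J+j₁−j₂=0  J−j₁+j₂=0  j₁+j₂+J+1=6
(j₁±m₁, j₂±m₂, J±M) = (4,1,1,4,0,0)
P² = 96
sum k=1..1:
  [1] −1/24 = -1/24
S = -1/24
C² = P²·S² = 1/6 ; C = -0.408248

-0.408248  (= −√(1/6))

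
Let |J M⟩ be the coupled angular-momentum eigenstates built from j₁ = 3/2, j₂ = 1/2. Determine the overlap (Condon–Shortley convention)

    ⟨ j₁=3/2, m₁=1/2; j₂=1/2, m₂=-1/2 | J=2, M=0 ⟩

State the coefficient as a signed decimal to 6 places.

j₁+j₂−J=0  J+j₁−j₂=3  J−j₁+j₂=1  j₁+j₂+J+1=5
(j₁±m₁, j₂±m₂, J±M) = (2,1,0,1,2,2)
P² = 2
sum k=0..0:
  [0] +1/2 = 1/2
S = 1/2
C² = P²·S² = 1/2 ; C = +0.707107

+0.707107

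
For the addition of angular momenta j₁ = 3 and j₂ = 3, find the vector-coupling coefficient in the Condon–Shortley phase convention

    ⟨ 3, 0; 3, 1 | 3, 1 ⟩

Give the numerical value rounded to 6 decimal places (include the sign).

+√(1/6) = +0.408248

triangle: 3!×3!×3!/10! = 216/3628800
(j±m)!: 3!×3!×4!×2!×4!×2! = 82944
prefactor² = (2J+1)×Δ×N² = 864/25
  k=1: −1/(1!×2!×2!×3!×1!×0!) = -1/24
  k=2: +1/(2!×1!×1!×2!×2!×1!) = 1/8
  k=3: −1/(3!×0!×0!×1!×3!×2!) = -1/72
Σ = 5/72  ⇒  CG² = 864/25×5/72² = 1/6
CG = +√(1/6) = +0.408248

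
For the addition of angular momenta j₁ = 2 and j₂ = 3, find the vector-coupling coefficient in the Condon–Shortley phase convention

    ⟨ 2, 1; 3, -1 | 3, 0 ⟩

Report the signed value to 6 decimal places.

j₁+j₂−J=2  J+j₁−j₂=2  J−j₁+j₂=4  j₁+j₂+J+1=9
(j₁±m₁, j₂±m₂, J±M) = (3,1,2,4,3,3)
P² = 96/5
sum k=0..1:
  [0] +1/8 = 1/8
  [1] −1/12 = -1/12
S = 1/24
C² = P²·S² = 1/30 ; C = +0.182574

+√(1/30) ≈ +0.182574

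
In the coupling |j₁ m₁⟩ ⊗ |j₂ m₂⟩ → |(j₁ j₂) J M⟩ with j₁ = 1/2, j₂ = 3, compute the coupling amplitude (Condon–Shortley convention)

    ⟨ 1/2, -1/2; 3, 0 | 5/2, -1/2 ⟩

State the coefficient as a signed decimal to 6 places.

-0.654654  (= −√(3/7))

triangle: 1!*0!*5!/7! = 120/5040
(j±m)!: 0!*1!*3!*3!*2!*3! = 432
prefactor² = (2J+1)*Δ*N² = 432/7
  k=1: −1/(1!*0!*0!*2!*0!*3!) = -1/12
Σ = -1/12  ⇒  CG² = 432/7*(-1/12)² = 3/7
CG = −√(3/7) = -0.654654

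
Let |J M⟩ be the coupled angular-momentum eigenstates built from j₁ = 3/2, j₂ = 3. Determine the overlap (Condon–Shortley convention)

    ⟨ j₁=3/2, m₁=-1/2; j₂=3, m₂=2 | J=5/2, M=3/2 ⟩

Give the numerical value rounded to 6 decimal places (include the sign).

+√(1/14) ≈ +0.267261

j₁+j₂−J=2  J+j₁−j₂=1  J−j₁+j₂=4  j₁+j₂+J+1=8
(j₁±m₁, j₂±m₂, J±M) = (1,2,5,1,4,1)
P² = 288/7
sum k=1..2:
  [1] −1/24 = -1/24
  [2] +1/12 = 1/12
S = 1/24
C² = P²·S² = 1/14 ; C = +0.267261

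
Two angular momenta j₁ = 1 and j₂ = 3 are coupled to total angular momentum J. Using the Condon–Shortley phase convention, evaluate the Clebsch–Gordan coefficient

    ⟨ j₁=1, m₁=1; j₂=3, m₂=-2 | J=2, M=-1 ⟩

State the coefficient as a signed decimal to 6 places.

+0.690066

triangle: 2!*0!*4!/7! = 48/5040
(j±m)!: 2!*0!*1!*5!*1!*3! = 1440
prefactor² = (2J+1)*Δ*N² = 480/7
  k=0: +1/(0!*2!*0!*1!*0!*3!) = 1/12
Σ = 1/12  ⇒  CG² = 480/7*1/12² = 10/21
CG = +√(10/21) = +0.690066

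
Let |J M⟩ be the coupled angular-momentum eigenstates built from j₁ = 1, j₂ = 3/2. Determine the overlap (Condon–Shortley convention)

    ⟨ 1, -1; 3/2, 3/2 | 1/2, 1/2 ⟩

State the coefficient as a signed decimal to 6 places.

triangle: 2!·0!·1!/4! = 2/24
(j±m)!: 0!·2!·3!·0!·1!·0! = 12
prefactor² = (2J+1)·Δ·N² = 2
  k=2: +1/(2!·0!·0!·1!·0!·0!) = 1/2
Σ = 1/2  ⇒  CG² = 2·1/2² = 1/2
CG = +√(1/2) = +0.707107

+0.707107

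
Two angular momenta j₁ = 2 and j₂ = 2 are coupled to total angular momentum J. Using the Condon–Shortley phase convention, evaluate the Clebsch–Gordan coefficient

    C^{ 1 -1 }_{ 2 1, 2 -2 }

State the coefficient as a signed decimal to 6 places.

√[3·3!1!1!/6! · 3!1!0!4!0!2!] = √(36/5)
  +(−1)^0/∏(0,3,1,0,0,1)! = 1/6  (running 1/6)
⟨..|..⟩ = √(36/5)·(1/6) = +0.447214

+0.447214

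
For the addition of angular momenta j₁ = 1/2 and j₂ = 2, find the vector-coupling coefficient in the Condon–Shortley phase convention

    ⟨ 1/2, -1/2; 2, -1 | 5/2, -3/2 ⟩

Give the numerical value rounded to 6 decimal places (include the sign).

j₁+j₂−J=0  J+j₁−j₂=1  J−j₁+j₂=4  j₁+j₂+J+1=6
(j₁±m₁, j₂±m₂, J±M) = (0,1,1,3,1,4)
P² = 144/5
sum k=0..0:
  [0] +1/6 = 1/6
S = 1/6
C² = P²·S² = 4/5 ; C = +0.894427

+0.894427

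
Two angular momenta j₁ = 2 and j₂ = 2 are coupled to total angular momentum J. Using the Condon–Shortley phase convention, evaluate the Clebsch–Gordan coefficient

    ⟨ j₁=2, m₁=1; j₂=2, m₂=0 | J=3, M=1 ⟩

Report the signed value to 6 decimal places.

triangle: 1!×3!×3!/8! = 36/40320
(j±m)!: 3!×1!×2!×2!×4!×2! = 1152
prefactor² = (2J+1)×Δ×N² = 36/5
  k=0: +1/(0!×1!×1!×2!×2!×1!) = 1/4
  k=1: −1/(1!×0!×0!×1!×3!×2!) = -1/12
Σ = 1/6  ⇒  CG² = 36/5×1/6² = 1/5
CG = +√(1/5) = +0.447214

+0.447214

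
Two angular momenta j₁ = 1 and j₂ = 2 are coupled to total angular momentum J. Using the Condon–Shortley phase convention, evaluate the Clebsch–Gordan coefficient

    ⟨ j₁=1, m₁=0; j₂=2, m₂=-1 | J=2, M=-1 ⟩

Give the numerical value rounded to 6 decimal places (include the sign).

j₁+j₂−J=1  J+j₁−j₂=1  J−j₁+j₂=3  j₁+j₂+J+1=6
(j₁±m₁, j₂±m₂, J±M) = (1,1,1,3,1,3)
P² = 3/2
sum k=0..1:
  [0] +1/2 = 1/2
  [1] −1/6 = -1/6
S = 1/3
C² = P²·S² = 1/6 ; C = +0.408248

+0.408248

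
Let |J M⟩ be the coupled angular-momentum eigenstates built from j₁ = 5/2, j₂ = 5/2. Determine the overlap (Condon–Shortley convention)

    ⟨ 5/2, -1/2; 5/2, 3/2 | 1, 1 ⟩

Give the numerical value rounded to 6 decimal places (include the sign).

j₁+j₂−J=4  J+j₁−j₂=1  J−j₁+j₂=1  j₁+j₂+J+1=7
(j₁±m₁, j₂±m₂, J±M) = (2,3,4,1,2,0)
P² = 288/35
sum k=3..3:
  [3] −1/6 = -1/6
S = -1/6
C² = P²·S² = 8/35 ; C = -0.478091

-0.478091  (= −√(8/35))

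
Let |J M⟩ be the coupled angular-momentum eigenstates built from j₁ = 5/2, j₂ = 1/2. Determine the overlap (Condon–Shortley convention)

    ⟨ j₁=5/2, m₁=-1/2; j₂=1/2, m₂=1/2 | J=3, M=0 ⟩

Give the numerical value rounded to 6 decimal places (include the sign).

+0.707107

√[7·0!5!1!/7! · 2!3!1!0!3!3!] = √(72)
  +(−1)^0/∏(0,0,3,1,2,0)! = 1/12  (running 1/12)
⟨..|..⟩ = √(72)·(1/12) = +0.707107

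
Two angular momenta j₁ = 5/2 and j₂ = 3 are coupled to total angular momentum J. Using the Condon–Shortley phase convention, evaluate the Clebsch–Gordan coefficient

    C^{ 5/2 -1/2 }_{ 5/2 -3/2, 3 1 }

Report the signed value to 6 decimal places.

+√(1/35) ≈ +0.169031

j₁+j₂−J=3  J+j₁−j₂=2  J−j₁+j₂=3  j₁+j₂+J+1=9
(j₁±m₁, j₂±m₂, J±M) = (1,4,4,2,2,3)
P² = 576/35
sum k=2..3:
  [2] +1/8 = 1/8
  [3] −1/12 = -1/12
S = 1/24
C² = P²·S² = 1/35 ; C = +0.169031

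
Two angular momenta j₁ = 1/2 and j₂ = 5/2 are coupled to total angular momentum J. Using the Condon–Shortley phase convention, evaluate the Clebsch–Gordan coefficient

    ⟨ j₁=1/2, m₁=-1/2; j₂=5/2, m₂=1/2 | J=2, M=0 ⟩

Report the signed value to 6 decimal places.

j₁+j₂−J=1  J+j₁−j₂=0  J−j₁+j₂=4  j₁+j₂+J+1=6
(j₁±m₁, j₂±m₂, J±M) = (0,1,3,2,2,2)
P² = 8
sum k=1..1:
  [1] −1/4 = -1/4
S = -1/4
C² = P²·S² = 1/2 ; C = -0.707107

-0.707107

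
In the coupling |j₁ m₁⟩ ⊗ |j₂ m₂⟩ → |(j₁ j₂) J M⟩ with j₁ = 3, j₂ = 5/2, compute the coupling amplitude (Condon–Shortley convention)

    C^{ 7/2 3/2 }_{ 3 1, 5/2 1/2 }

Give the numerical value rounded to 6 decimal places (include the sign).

−√(5/21) ≈ -0.487950

j₁+j₂−J=2  J+j₁−j₂=4  J−j₁+j₂=3  j₁+j₂+J+1=10
(j₁±m₁, j₂±m₂, J±M) = (4,2,3,2,5,2)
P² = 3072/35
sum k=0..2:
  [0] +1/48 = 1/48
  [1] −1/12 = -1/12
  [2] +1/96 = 1/96
S = -5/96
C² = P²·S² = 5/21 ; C = -0.487950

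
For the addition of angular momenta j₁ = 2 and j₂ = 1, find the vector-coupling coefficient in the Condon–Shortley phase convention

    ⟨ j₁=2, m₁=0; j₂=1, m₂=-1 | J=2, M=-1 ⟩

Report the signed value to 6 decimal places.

+√(1/2) ≈ +0.707107

triangle: 1!*3!*1!/6! = 6/720
(j±m)!: 2!*2!*0!*2!*1!*3! = 48
prefactor² = (2J+1)*Δ*N² = 2
  k=0: +1/(0!*1!*2!*0!*1!*1!) = 1/2
Σ = 1/2  ⇒  CG² = 2*1/2² = 1/2
CG = +√(1/2) = +0.707107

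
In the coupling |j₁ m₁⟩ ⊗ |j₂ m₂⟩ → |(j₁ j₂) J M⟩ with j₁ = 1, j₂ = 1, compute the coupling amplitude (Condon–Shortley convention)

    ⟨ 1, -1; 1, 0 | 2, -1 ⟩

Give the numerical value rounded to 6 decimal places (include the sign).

√[5·0!2!2!/5! · 0!2!1!1!1!3!] = √(2)
  +(−1)^0/∏(0,0,2,1,0,1)! = 1/2  (running 1/2)
⟨..|..⟩ = √(2)·(1/2) = +0.707107

+0.707107  (= +√(1/2))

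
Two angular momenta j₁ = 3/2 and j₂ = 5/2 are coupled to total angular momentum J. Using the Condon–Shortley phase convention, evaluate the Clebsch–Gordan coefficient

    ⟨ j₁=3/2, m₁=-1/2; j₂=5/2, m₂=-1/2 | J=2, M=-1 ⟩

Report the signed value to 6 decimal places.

-0.545545

j₁+j₂−J=2  J+j₁−j₂=1  J−j₁+j₂=3  j₁+j₂+J+1=7
(j₁±m₁, j₂±m₂, J±M) = (1,2,2,3,1,3)
P² = 12/7
sum k=1..2:
  [1] −1/2 = -1/2
  [2] +1/12 = 1/12
S = -5/12
C² = P²·S² = 25/84 ; C = -0.545545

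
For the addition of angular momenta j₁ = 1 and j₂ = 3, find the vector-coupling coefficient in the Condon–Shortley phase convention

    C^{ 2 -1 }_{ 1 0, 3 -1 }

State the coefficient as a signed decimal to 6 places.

j₁+j₂−J=2  J+j₁−j₂=0  J−j₁+j₂=4  j₁+j₂+J+1=7
(j₁±m₁, j₂±m₂, J±M) = (1,1,2,4,1,3)
P² = 96/7
sum k=1..1:
  [1] −1/6 = -1/6
S = -1/6
C² = P²·S² = 8/21 ; C = -0.617213

−√(8/21) ≈ -0.617213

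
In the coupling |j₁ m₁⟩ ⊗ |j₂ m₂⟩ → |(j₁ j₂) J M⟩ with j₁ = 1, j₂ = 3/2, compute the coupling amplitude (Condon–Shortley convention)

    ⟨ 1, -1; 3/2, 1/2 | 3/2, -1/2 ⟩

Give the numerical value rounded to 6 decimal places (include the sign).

√[4·1!1!2!/5! · 0!2!2!1!1!2!] = √(8/15)
  +(−1)^1/∏(1,0,1,1,0,1)! = -1  (running -1)
⟨..|..⟩ = √(8/15)·(-1) = -0.730297

-0.730297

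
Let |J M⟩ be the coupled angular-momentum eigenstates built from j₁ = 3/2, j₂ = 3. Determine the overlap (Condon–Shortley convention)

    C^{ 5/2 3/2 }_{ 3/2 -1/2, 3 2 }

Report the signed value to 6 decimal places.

+√(1/14) = +0.267261

j₁+j₂−J=2  J+j₁−j₂=1  J−j₁+j₂=4  j₁+j₂+J+1=8
(j₁±m₁, j₂±m₂, J±M) = (1,2,5,1,4,1)
P² = 288/7
sum k=1..2:
  [1] −1/24 = -1/24
  [2] +1/12 = 1/12
S = 1/24
C² = P²·S² = 1/14 ; C = +0.267261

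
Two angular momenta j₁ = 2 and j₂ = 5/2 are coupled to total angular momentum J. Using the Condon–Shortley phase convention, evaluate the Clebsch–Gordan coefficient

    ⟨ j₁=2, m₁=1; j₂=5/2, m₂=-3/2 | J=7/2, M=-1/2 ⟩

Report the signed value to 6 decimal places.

j₁+j₂−J=1  J+j₁−j₂=3  J−j₁+j₂=4  j₁+j₂+J+1=9
(j₁±m₁, j₂±m₂, J±M) = (3,1,1,4,3,4)
P² = 2304/35
sum k=0..1:
  [0] +1/12 = 1/12
  [1] −1/144 = -1/144
S = 11/144
C² = P²·S² = 121/315 ; C = +0.619780

+0.619780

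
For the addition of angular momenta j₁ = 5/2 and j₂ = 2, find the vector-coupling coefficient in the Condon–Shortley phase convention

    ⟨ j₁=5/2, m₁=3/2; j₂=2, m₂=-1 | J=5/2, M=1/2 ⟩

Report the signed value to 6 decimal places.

√[6·2!3!2!/8! · 4!1!1!3!3!2!] = √(216/35)
  +(−1)^0/∏(0,2,1,1,2,1)! = 1/4  (running 1/4)
  +(−1)^1/∏(1,1,0,0,3,2)! = -1/12  (running 1/6)
⟨..|..⟩ = √(216/35)·(1/6) = +0.414039

+√(6/35) = +0.414039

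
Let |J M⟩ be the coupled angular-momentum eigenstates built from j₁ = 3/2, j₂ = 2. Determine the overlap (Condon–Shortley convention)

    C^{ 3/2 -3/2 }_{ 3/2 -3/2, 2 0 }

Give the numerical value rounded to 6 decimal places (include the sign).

j₁+j₂−J=2  J+j₁−j₂=1  J−j₁+j₂=2  j₁+j₂+J+1=6
(j₁±m₁, j₂±m₂, J±M) = (0,3,2,2,0,3)
P² = 16/5
sum k=2..2:
  [2] +1/4 = 1/4
S = 1/4
C² = P²·S² = 1/5 ; C = +0.447214

+√(1/5) = +0.447214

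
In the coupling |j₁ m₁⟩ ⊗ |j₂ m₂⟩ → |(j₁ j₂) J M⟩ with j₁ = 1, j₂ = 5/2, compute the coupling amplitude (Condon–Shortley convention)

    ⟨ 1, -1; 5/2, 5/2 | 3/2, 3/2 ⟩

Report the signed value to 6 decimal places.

+0.816497  (= +√(2/3))

triangle: 2!*0!*3!/6! = 12/720
(j±m)!: 0!*2!*5!*0!*3!*0! = 1440
prefactor² = (2J+1)*Δ*N² = 96
  k=2: +1/(2!*0!*0!*3!*0!*0!) = 1/12
Σ = 1/12  ⇒  CG² = 96*1/12² = 2/3
CG = +√(2/3) = +0.816497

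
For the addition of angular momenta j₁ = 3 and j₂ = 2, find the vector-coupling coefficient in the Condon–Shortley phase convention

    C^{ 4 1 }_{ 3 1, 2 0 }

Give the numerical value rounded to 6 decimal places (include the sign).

j₁+j₂−J=1  J+j₁−j₂=5  J−j₁+j₂=3  j₁+j₂+J+1=10
(j₁±m₁, j₂±m₂, J±M) = (4,2,2,2,5,3)
P² = 1728/7
sum k=0..1:
  [0] +1/24 = 1/24
  [1] −1/48 = -1/48
S = 1/48
C² = P²·S² = 3/28 ; C = +0.327327

+√(3/28) ≈ +0.327327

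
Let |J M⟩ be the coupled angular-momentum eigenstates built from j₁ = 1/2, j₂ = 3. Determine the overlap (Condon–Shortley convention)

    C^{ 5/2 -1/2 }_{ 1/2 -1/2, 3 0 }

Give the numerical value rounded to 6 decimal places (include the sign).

−√(3/7) = -0.654654

√[6·1!0!5!/7! · 0!1!3!3!2!3!] = √(432/7)
  +(−1)^1/∏(1,0,0,2,0,3)! = -1/12  (running -1/12)
⟨..|..⟩ = √(432/7)·(-1/12) = -0.654654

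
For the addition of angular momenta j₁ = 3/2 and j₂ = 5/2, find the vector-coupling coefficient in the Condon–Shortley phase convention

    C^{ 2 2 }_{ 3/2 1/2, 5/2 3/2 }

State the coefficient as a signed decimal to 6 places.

√[5·2!1!3!/7! · 2!1!4!1!4!0!] = √(96/7)
  +(−1)^1/∏(1,1,0,3,1,0)! = -1/6  (running -1/6)
⟨..|..⟩ = √(96/7)·(-1/6) = -0.617213

-0.617213  (= −√(8/21))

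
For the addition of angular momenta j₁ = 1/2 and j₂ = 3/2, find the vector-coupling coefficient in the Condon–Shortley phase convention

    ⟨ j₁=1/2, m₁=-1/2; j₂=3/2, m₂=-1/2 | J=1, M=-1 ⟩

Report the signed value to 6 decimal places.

-0.500000

√[3·1!0!2!/4! · 0!1!1!2!0!2!] = √(1)
  +(−1)^1/∏(1,0,0,0,0,2)! = -1/2  (running -1/2)
⟨..|..⟩ = √(1)·(-1/2) = -0.500000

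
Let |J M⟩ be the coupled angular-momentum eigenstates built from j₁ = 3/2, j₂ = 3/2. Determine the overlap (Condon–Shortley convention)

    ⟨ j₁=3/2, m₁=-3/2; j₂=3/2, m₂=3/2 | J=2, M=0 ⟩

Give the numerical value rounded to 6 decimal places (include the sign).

−√(1/4) = -0.500000

j₁+j₂−J=1  J+j₁−j₂=2  J−j₁+j₂=2  j₁+j₂+J+1=6
(j₁±m₁, j₂±m₂, J±M) = (0,3,3,0,2,2)
P² = 4
sum k=1..1:
  [1] −1/4 = -1/4
S = -1/4
C² = P²·S² = 1/4 ; C = -0.500000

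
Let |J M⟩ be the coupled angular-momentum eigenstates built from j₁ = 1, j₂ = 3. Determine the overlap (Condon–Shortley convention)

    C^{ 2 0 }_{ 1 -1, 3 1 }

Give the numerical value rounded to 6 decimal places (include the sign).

+√(2/7) ≈ +0.534522

triangle: 2!×0!×4!/7! = 48/5040
(j±m)!: 0!×2!×4!×2!×2!×2! = 384
prefactor² = (2J+1)×Δ×N² = 128/7
  k=2: +1/(2!×0!×0!×2!×0!×2!) = 1/8
Σ = 1/8  ⇒  CG² = 128/7×1/8² = 2/7
CG = +√(2/7) = +0.534522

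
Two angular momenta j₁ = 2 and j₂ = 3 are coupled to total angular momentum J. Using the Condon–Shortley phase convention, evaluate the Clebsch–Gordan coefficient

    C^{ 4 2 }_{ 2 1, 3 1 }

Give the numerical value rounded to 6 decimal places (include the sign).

triangle: 1!·3!·5!/10! = 720/3628800
(j±m)!: 3!·1!·4!·2!·6!·2! = 414720
prefactor² = (2J+1)·Δ·N² = 5184/7
  k=0: +1/(0!·1!·1!·4!·2!·1!) = 1/48
  k=1: −1/(1!·0!·0!·3!·3!·2!) = -1/72
Σ = 1/144  ⇒  CG² = 5184/7·1/144² = 1/28
CG = +√(1/28) = +0.188982

+√(1/28) ≈ +0.188982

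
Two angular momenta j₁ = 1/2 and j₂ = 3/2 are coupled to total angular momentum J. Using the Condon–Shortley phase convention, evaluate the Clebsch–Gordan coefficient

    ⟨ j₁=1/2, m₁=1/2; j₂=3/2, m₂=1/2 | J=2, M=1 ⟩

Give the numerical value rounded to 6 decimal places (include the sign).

+0.866025

j₁+j₂−J=0  J+j₁−j₂=1  J−j₁+j₂=3  j₁+j₂+J+1=5
(j₁±m₁, j₂±m₂, J±M) = (1,0,2,1,3,1)
P² = 3
sum k=0..0:
  [0] +1/2 = 1/2
S = 1/2
C² = P²·S² = 3/4 ; C = +0.866025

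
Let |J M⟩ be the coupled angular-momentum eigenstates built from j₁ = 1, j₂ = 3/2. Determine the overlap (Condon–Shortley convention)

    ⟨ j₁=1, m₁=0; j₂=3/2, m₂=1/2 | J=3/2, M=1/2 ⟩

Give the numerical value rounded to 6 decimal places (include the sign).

−√(1/15) = -0.258199

√[4·1!1!2!/5! · 1!1!2!1!2!1!] = √(4/15)
  +(−1)^0/∏(0,1,1,2,0,0)! = 1/2  (running 1/2)
  +(−1)^1/∏(1,0,0,1,1,1)! = -1  (running -1/2)
⟨..|..⟩ = √(4/15)·(-1/2) = -0.258199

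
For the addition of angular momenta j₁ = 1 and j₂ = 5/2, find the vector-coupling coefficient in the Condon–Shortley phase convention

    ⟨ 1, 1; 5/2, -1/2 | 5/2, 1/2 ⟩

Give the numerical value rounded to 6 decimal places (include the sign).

+0.717137  (= +√(18/35))

j₁+j₂−J=1  J+j₁−j₂=1  J−j₁+j₂=4  j₁+j₂+J+1=7
(j₁±m₁, j₂±m₂, J±M) = (2,0,2,3,3,2)
P² = 288/35
sum k=0..0:
  [0] +1/4 = 1/4
S = 1/4
C² = P²·S² = 18/35 ; C = +0.717137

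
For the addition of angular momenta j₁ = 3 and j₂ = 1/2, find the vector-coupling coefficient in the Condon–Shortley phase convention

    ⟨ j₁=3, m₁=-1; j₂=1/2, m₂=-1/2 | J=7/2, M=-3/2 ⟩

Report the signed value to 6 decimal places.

j₁+j₂−J=0  J+j₁−j₂=6  J−j₁+j₂=1  j₁+j₂+J+1=8
(j₁±m₁, j₂±m₂, J±M) = (2,4,0,1,2,5)
P² = 11520/7
sum k=0..0:
  [0] +1/48 = 1/48
S = 1/48
C² = P²·S² = 5/7 ; C = +0.845154

+√(5/7) = +0.845154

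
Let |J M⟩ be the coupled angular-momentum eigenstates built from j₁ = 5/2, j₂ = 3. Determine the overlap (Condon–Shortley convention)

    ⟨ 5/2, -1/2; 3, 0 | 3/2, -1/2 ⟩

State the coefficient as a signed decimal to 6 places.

+√(4/35) ≈ +0.338062

j₁+j₂−J=4  J+j₁−j₂=1  J−j₁+j₂=2  j₁+j₂+J+1=8
(j₁±m₁, j₂±m₂, J±M) = (2,3,3,3,1,2)
P² = 144/35
sum k=2..3:
  [2] +1/4 = 1/4
  [3] −1/12 = -1/12
S = 1/6
C² = P²·S² = 4/35 ; C = +0.338062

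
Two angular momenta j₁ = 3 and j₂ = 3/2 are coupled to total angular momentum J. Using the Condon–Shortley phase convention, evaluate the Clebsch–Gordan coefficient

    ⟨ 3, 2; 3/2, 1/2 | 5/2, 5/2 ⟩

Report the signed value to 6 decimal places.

triangle: 2!*4!*1!/8! = 48/40320
(j±m)!: 5!*1!*2!*1!*5!*0! = 28800
prefactor² = (2J+1)*Δ*N² = 1440/7
  k=1: −1/(1!*1!*0!*1!*4!*0!) = -1/24
Σ = -1/24  ⇒  CG² = 1440/7*(-1/24)² = 5/14
CG = −√(5/14) = -0.597614

-0.597614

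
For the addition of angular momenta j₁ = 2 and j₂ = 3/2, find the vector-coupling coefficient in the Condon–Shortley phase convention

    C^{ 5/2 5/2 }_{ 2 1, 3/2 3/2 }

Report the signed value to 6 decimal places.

-0.654654

√[6·1!3!2!/7! · 3!1!3!0!5!0!] = √(432/7)
  +(−1)^1/∏(1,0,0,2,3,0)! = -1/12  (running -1/12)
⟨..|..⟩ = √(432/7)·(-1/12) = -0.654654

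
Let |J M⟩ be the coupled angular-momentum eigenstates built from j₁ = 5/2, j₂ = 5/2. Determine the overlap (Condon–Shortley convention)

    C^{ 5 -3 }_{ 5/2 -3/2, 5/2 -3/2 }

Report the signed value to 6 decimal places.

+0.745356  (= +√(5/9))

√[11·0!5!5!/11! · 1!4!1!4!2!8!] = √(184320)
  +(−1)^0/∏(0,0,4,1,1,4)! = 1/576  (running 1/576)
⟨..|..⟩ = √(184320)·(1/576) = +0.745356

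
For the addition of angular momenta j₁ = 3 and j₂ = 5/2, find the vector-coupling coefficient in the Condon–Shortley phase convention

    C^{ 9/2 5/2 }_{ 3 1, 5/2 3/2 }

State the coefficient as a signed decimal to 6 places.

j₁+j₂−J=1  J+j₁−j₂=5  J−j₁+j₂=4  j₁+j₂+J+1=11
(j₁±m₁, j₂±m₂, J±M) = (4,2,4,1,7,2)
P² = 92160/11
sum k=0..1:
  [0] +1/288 = 1/288
  [1] −1/144 = -1/144
S = -1/288
C² = P²·S² = 10/99 ; C = -0.317821

−√(10/99) = -0.317821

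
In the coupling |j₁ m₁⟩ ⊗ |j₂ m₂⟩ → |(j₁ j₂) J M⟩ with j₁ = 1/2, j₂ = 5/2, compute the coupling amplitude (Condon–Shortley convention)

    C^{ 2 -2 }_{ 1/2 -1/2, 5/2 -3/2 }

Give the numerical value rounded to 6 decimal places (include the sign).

√[5·1!0!4!/6! · 0!1!1!4!0!4!] = √(96)
  +(−1)^1/∏(1,0,0,0,0,4)! = -1/24  (running -1/24)
⟨..|..⟩ = √(96)·(-1/24) = -0.408248

-0.408248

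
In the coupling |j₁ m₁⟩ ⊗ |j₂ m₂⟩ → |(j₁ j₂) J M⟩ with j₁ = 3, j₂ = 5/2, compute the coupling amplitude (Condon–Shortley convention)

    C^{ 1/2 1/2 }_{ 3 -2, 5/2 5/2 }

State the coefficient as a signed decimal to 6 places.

√[2·5!1!0!/7! · 1!5!5!0!1!0!] = √(4800/7)
  +(−1)^5/∏(5,0,0,0,1,0)! = -1/120  (running -1/120)
⟨..|..⟩ = √(4800/7)·(-1/120) = -0.218218

-0.218218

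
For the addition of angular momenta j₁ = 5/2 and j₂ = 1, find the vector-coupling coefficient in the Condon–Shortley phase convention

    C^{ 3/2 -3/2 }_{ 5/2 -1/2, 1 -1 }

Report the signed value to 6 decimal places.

+√(1/15) ≈ +0.258199

j₁+j₂−J=2  J+j₁−j₂=3  J−j₁+j₂=0  j₁+j₂+J+1=6
(j₁±m₁, j₂±m₂, J±M) = (2,3,0,2,0,3)
P² = 48/5
sum k=0..0:
  [0] +1/12 = 1/12
S = 1/12
C² = P²·S² = 1/15 ; C = +0.258199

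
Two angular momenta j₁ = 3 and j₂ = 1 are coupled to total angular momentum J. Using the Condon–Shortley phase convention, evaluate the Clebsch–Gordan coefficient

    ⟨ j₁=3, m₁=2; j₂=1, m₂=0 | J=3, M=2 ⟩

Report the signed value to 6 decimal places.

+0.577350  (= +√(1/3))

triangle: 1!·5!·1!/8! = 120/40320
(j±m)!: 5!·1!·1!·1!·5!·1! = 14400
prefactor² = (2J+1)·Δ·N² = 300
  k=0: +1/(0!·1!·1!·1!·4!·0!) = 1/24
  k=1: −1/(1!·0!·0!·0!·5!·1!) = -1/120
Σ = 1/30  ⇒  CG² = 300·1/30² = 1/3
CG = +√(1/3) = +0.577350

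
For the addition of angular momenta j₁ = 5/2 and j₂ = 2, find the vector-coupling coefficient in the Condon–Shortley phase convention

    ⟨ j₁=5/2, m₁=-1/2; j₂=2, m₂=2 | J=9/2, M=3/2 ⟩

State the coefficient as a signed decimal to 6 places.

+0.345033

triangle: 0!·5!·4!/10! = 2880/3628800
(j±m)!: 2!·3!·4!·0!·6!·3! = 1244160
prefactor² = (2J+1)·Δ·N² = 69120/7
  k=0: +1/(0!·0!·3!·4!·2!·0!) = 1/288
Σ = 1/288  ⇒  CG² = 69120/7·1/288² = 5/42
CG = +√(5/42) = +0.345033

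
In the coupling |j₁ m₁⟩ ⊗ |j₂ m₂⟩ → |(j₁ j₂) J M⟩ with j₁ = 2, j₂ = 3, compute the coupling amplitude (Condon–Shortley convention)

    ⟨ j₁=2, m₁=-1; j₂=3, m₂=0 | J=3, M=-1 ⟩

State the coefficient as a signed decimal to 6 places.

-0.182574

√[7·2!2!4!/9! · 1!3!3!3!2!4!] = √(96/5)
  +(−1)^1/∏(1,1,2,2,0,2)! = -1/8  (running -1/8)
  +(−1)^2/∏(2,0,1,1,1,3)! = 1/12  (running -1/24)
⟨..|..⟩ = √(96/5)·(-1/24) = -0.182574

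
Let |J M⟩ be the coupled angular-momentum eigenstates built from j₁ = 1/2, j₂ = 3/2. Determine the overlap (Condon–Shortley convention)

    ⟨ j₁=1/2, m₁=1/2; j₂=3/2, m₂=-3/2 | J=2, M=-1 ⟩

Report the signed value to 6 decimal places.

+√(1/4) = +0.500000

triangle: 0!·1!·3!/5! = 6/120
(j±m)!: 1!·0!·0!·3!·1!·3! = 36
prefactor² = (2J+1)·Δ·N² = 9
  k=0: +1/(0!·0!·0!·0!·1!·3!) = 1/6
Σ = 1/6  ⇒  CG² = 9·1/6² = 1/4
CG = +√(1/4) = +0.500000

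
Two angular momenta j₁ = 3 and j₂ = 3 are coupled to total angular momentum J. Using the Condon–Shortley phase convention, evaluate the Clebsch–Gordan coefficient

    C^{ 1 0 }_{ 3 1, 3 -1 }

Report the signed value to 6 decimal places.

√[3·5!1!1!/8! · 4!2!2!4!1!1!] = √(144/7)
  +(−1)^1/∏(1,4,1,1,0,0)! = -1/24  (running -1/24)
  +(−1)^2/∏(2,3,0,0,1,1)! = 1/12  (running 1/24)
⟨..|..⟩ = √(144/7)·(1/24) = +0.188982

+√(1/28) = +0.188982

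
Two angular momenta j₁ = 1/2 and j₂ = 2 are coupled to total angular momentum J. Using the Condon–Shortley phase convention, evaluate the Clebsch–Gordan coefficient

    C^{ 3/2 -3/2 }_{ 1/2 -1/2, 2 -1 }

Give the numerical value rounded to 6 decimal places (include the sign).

-0.447214

√[4·1!0!3!/5! · 0!1!1!3!0!3!] = √(36/5)
  +(−1)^1/∏(1,0,0,0,0,3)! = -1/6  (running -1/6)
⟨..|..⟩ = √(36/5)·(-1/6) = -0.447214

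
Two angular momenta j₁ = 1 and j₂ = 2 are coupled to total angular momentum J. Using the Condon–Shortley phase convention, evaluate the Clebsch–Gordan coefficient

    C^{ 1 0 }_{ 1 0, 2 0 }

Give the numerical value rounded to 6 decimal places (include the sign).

-0.632456  (= −√(2/5))

triangle: 2!·0!·2!/5! = 4/120
(j±m)!: 1!·1!·2!·2!·1!·1! = 4
prefactor² = (2J+1)·Δ·N² = 2/5
  k=1: −1/(1!·1!·0!·1!·0!·1!) = -1
Σ = -1  ⇒  CG² = 2/5·(-1)² = 2/5
CG = −√(2/5) = -0.632456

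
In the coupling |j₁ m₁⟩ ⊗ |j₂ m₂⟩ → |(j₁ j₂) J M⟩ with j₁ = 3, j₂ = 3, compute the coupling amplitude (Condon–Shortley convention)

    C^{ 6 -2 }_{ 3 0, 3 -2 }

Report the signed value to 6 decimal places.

+√(8/33) = +0.492366

√[13·0!6!6!/13! · 3!3!1!5!4!8!] = √(49766400/11)
  +(−1)^0/∏(0,0,3,1,3,5)! = 1/4320  (running 1/4320)
⟨..|..⟩ = √(49766400/11)·(1/4320) = +0.492366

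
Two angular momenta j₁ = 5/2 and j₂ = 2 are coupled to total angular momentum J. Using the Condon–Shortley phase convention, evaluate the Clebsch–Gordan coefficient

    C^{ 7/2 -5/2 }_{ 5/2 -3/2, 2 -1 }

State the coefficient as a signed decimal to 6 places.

-0.125988

√[8·1!4!3!/9! · 1!4!1!3!1!6!] = √(2304/7)
  +(−1)^0/∏(0,1,4,1,0,2)! = 1/48  (running 1/48)
  +(−1)^1/∏(1,0,3,0,1,3)! = -1/36  (running -1/144)
⟨..|..⟩ = √(2304/7)·(-1/144) = -0.125988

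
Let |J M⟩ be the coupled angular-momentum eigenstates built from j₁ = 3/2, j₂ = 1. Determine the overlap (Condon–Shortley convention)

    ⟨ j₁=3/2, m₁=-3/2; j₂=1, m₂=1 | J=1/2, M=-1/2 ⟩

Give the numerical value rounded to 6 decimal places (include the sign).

+√(1/2) = +0.707107

j₁+j₂−J=2  J+j₁−j₂=1  J−j₁+j₂=0  j₁+j₂+J+1=4
(j₁±m₁, j₂±m₂, J±M) = (0,3,2,0,0,1)
P² = 2
sum k=2..2:
  [2] +1/2 = 1/2
S = 1/2
C² = P²·S² = 1/2 ; C = +0.707107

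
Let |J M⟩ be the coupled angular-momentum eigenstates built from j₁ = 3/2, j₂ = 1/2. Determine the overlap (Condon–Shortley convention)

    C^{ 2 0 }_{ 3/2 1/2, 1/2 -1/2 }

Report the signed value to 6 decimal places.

√[5·0!3!1!/5! · 2!1!0!1!2!2!] = √(2)
  +(−1)^0/∏(0,0,1,0,2,1)! = 1/2  (running 1/2)
⟨..|..⟩ = √(2)·(1/2) = +0.707107

+0.707107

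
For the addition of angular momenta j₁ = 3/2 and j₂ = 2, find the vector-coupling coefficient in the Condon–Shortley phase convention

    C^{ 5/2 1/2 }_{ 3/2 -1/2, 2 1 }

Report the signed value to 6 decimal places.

triangle: 1!×2!×3!/7! = 12/5040
(j±m)!: 1!×2!×3!×1!×3!×2! = 144
prefactor² = (2J+1)×Δ×N² = 72/35
  k=0: +1/(0!×1!×2!×3!×0!×0!) = 1/12
  k=1: −1/(1!×0!×1!×2!×1!×1!) = -1/2
Σ = -5/12  ⇒  CG² = 72/35×(-5/12)² = 5/14
CG = −√(5/14) = -0.597614

−√(5/14) ≈ -0.597614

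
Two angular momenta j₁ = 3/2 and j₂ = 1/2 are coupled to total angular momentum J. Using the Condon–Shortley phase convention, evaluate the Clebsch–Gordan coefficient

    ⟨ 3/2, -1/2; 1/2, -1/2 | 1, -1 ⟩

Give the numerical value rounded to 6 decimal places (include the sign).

+√(1/4) = +0.500000

triangle: 1!×2!×0!/4! = 2/24
(j±m)!: 1!×2!×0!×1!×0!×2! = 4
prefactor² = (2J+1)×Δ×N² = 1
  k=0: +1/(0!×1!×2!×0!×0!×0!) = 1/2
Σ = 1/2  ⇒  CG² = 1×1/2² = 1/4
CG = +√(1/4) = +0.500000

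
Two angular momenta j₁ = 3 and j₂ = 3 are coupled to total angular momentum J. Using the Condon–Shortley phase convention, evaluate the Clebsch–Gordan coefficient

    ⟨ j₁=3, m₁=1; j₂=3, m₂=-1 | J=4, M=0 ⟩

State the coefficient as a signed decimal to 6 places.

triangle: 2!×4!×4!/11! = 1152/39916800
(j±m)!: 4!×2!×2!×4!×4!×4! = 1327104
prefactor² = (2J+1)×Δ×N² = 663552/1925
  k=0: +1/(0!×2!×2!×2!×2!×2!) = 1/32
  k=1: −1/(1!×1!×1!×1!×3!×3!) = -1/36
  k=2: +1/(2!×0!×0!×0!×4!×4!) = 1/1152
Σ = 5/1152  ⇒  CG² = 663552/1925×5/1152² = 1/154
CG = +√(1/154) = +0.080582

+0.080582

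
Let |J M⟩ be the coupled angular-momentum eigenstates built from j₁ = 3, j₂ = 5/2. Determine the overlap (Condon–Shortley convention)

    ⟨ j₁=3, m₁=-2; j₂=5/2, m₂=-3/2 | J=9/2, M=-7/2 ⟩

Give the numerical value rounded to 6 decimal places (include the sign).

-0.100504

triangle: 1!*5!*4!/11! = 2880/39916800
(j±m)!: 1!*5!*1!*4!*1!*8! = 116121600
prefactor² = (2J+1)*Δ*N² = 921600/11
  k=0: +1/(0!*1!*5!*1!*0!*3!) = 1/720
  k=1: −1/(1!*0!*4!*0!*1!*4!) = -1/576
Σ = -1/2880  ⇒  CG² = 921600/11*(-1/2880)² = 1/99
CG = −√(1/99) = -0.100504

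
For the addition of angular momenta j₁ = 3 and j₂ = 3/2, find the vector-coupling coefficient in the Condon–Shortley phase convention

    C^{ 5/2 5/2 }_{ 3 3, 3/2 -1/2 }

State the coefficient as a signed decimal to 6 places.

+0.731925

j₁+j₂−J=2  J+j₁−j₂=4  J−j₁+j₂=1  j₁+j₂+J+1=8
(j₁±m₁, j₂±m₂, J±M) = (6,0,1,2,5,0)
P² = 8640/7
sum k=0..0:
  [0] +1/48 = 1/48
S = 1/48
C² = P²·S² = 15/28 ; C = +0.731925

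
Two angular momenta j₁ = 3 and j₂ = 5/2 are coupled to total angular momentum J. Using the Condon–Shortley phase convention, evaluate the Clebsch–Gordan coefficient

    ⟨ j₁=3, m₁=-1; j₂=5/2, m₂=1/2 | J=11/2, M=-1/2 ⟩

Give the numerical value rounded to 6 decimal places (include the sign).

+0.569803  (= +√(25/77))

j₁+j₂−J=0  J+j₁−j₂=6  J−j₁+j₂=5  j₁+j₂+J+1=12
(j₁±m₁, j₂±m₂, J±M) = (2,4,3,2,5,6)
P² = 8294400/77
sum k=0..0:
  [0] +1/576 = 1/576
S = 1/576
C² = P²·S² = 25/77 ; C = +0.569803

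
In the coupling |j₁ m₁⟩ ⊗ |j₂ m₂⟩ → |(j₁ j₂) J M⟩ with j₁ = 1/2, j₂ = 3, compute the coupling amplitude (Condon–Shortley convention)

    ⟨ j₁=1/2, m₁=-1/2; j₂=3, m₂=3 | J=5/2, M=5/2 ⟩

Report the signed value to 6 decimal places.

−√(6/7) = -0.925820

triangle: 1!·0!·5!/7! = 120/5040
(j±m)!: 0!·1!·6!·0!·5!·0! = 86400
prefactor² = (2J+1)·Δ·N² = 86400/7
  k=1: −1/(1!·0!·0!·5!·0!·0!) = -1/120
Σ = -1/120  ⇒  CG² = 86400/7·(-1/120)² = 6/7
CG = −√(6/7) = -0.925820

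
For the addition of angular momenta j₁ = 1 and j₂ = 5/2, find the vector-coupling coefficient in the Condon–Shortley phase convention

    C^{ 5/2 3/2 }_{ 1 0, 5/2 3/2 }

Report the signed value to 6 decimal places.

√[6·1!1!4!/7! · 1!1!4!1!4!1!] = √(576/35)
  +(−1)^0/∏(0,1,1,4,0,0)! = 1/24  (running 1/24)
  +(−1)^1/∏(1,0,0,3,1,1)! = -1/6  (running -1/8)
⟨..|..⟩ = √(576/35)·(-1/8) = -0.507093

-0.507093  (= −√(9/35))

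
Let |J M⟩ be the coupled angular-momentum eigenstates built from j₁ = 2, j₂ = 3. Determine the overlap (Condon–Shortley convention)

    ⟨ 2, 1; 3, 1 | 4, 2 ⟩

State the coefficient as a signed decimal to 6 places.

+0.188982  (= +√(1/28))

√[9·1!3!5!/10! · 3!1!4!2!6!2!] = √(5184/7)
  +(−1)^0/∏(0,1,1,4,2,1)! = 1/48  (running 1/48)
  +(−1)^1/∏(1,0,0,3,3,2)! = -1/72  (running 1/144)
⟨..|..⟩ = √(5184/7)·(1/144) = +0.188982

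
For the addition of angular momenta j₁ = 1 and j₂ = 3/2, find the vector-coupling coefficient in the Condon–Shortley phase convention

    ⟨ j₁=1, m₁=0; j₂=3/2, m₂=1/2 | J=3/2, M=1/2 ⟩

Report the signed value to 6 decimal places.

-0.258199

triangle: 1!·1!·2!/5! = 2/120
(j±m)!: 1!·1!·2!·1!·2!·1! = 4
prefactor² = (2J+1)·Δ·N² = 4/15
  k=0: +1/(0!·1!·1!·2!·0!·0!) = 1/2
  k=1: −1/(1!·0!·0!·1!·1!·1!) = -1
Σ = -1/2  ⇒  CG² = 4/15·(-1/2)² = 1/15
CG = −√(1/15) = -0.258199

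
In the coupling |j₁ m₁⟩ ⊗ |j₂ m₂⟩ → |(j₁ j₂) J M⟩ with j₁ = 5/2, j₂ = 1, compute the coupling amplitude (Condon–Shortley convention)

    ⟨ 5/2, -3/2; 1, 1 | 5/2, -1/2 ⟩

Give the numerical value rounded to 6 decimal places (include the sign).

-0.676123

triangle: 1!*4!*1!/7! = 24/5040
(j±m)!: 1!*4!*2!*0!*2!*3! = 576
prefactor² = (2J+1)*Δ*N² = 576/35
  k=1: −1/(1!*0!*3!*1!*1!*0!) = -1/6
Σ = -1/6  ⇒  CG² = 576/35*(-1/6)² = 16/35
CG = −√(16/35) = -0.676123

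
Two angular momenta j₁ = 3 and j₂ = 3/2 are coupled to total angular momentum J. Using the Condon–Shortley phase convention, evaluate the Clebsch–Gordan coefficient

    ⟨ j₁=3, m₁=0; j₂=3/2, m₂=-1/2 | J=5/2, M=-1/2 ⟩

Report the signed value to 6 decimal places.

√[6·2!4!1!/8! · 3!3!1!2!2!3!] = √(216/35)
  +(−1)^0/∏(0,2,3,1,1,0)! = 1/12  (running 1/12)
  +(−1)^1/∏(1,1,2,0,2,1)! = -1/4  (running -1/6)
⟨..|..⟩ = √(216/35)·(-1/6) = -0.414039

-0.414039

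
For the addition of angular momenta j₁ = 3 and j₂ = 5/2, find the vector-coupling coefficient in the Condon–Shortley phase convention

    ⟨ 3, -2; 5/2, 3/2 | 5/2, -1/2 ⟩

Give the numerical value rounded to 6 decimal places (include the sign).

triangle: 3!·3!·2!/9! = 72/362880
(j±m)!: 1!·5!·4!·1!·2!·3! = 34560
prefactor² = (2J+1)·Δ·N² = 288/7
  k=2: +1/(2!·1!·3!·2!·0!·0!) = 1/24
  k=3: −1/(3!·0!·2!·1!·1!·1!) = -1/12
Σ = -1/24  ⇒  CG² = 288/7·(-1/24)² = 1/14
CG = −√(1/14) = -0.267261

-0.267261  (= −√(1/14))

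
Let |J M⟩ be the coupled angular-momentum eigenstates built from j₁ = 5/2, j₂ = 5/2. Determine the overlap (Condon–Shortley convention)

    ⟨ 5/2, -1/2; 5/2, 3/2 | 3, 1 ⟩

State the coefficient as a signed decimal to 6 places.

+0.182574

√[7·2!3!3!/9! · 2!3!4!1!4!2!] = √(96/5)
  +(−1)^1/∏(1,1,2,3,1,0)! = -1/12  (running -1/12)
  +(−1)^2/∏(2,0,1,2,2,1)! = 1/8  (running 1/24)
⟨..|..⟩ = √(96/5)·(1/24) = +0.182574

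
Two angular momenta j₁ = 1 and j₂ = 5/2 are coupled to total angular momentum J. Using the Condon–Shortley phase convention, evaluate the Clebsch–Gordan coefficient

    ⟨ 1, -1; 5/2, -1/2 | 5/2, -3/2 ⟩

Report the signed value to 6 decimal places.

j₁+j₂−J=1  J+j₁−j₂=1  J−j₁+j₂=4  j₁+j₂+J+1=7
(j₁±m₁, j₂±m₂, J±M) = (0,2,2,3,1,4)
P² = 576/35
sum k=1..1:
  [1] −1/6 = -1/6
S = -1/6
C² = P²·S² = 16/35 ; C = -0.676123

−√(16/35) = -0.676123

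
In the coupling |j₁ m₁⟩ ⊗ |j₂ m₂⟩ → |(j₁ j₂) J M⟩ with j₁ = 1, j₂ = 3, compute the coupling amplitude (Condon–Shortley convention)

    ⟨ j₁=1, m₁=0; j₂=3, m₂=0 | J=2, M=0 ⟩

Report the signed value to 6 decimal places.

-0.654654

√[5·2!0!4!/7! · 1!1!3!3!2!2!] = √(48/7)
  +(−1)^1/∏(1,1,0,2,0,2)! = -1/4  (running -1/4)
⟨..|..⟩ = √(48/7)·(-1/4) = -0.654654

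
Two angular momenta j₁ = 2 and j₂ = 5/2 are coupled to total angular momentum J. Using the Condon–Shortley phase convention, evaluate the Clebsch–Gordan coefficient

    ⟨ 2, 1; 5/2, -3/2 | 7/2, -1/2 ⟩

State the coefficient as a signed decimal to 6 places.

+√(121/315) = +0.619780

j₁+j₂−J=1  J+j₁−j₂=3  J−j₁+j₂=4  j₁+j₂+J+1=9
(j₁±m₁, j₂±m₂, J±M) = (3,1,1,4,3,4)
P² = 2304/35
sum k=0..1:
  [0] +1/12 = 1/12
  [1] −1/144 = -1/144
S = 11/144
C² = P²·S² = 121/315 ; C = +0.619780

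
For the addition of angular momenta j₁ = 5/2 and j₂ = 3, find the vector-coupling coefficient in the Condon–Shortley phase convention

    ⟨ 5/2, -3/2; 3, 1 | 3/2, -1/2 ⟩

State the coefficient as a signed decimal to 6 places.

j₁+j₂−J=4  J+j₁−j₂=1  J−j₁+j₂=2  j₁+j₂+J+1=8
(j₁±m₁, j₂±m₂, J±M) = (1,4,4,2,1,2)
P² = 384/35
sum k=3..4:
  [3] −1/6 = -1/6
  [4] +1/48 = 1/48
S = -7/48
C² = P²·S² = 7/30 ; C = -0.483046

-0.483046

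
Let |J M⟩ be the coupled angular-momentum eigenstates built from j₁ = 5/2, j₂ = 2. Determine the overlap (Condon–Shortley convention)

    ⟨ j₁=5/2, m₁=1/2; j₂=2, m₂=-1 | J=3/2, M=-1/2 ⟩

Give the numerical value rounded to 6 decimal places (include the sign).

−√(5/21) = -0.487950

j₁+j₂−J=3  J+j₁−j₂=2  J−j₁+j₂=1  j₁+j₂+J+1=7
(j₁±m₁, j₂±m₂, J±M) = (3,2,1,3,1,2)
P² = 48/35
sum k=0..1:
  [0] +1/12 = 1/12
  [1] −1/2 = -1/2
S = -5/12
C² = P²·S² = 5/21 ; C = -0.487950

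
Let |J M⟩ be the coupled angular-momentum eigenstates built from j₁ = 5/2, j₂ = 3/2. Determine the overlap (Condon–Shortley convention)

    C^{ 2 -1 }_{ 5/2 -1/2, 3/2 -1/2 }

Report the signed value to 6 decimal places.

j₁+j₂−J=2  J+j₁−j₂=3  J−j₁+j₂=1  j₁+j₂+J+1=7
(j₁±m₁, j₂±m₂, J±M) = (2,3,1,2,1,3)
P² = 12/7
sum k=0..1:
  [0] +1/12 = 1/12
  [1] −1/2 = -1/2
S = -5/12
C² = P²·S² = 25/84 ; C = -0.545545

-0.545545  (= −√(25/84))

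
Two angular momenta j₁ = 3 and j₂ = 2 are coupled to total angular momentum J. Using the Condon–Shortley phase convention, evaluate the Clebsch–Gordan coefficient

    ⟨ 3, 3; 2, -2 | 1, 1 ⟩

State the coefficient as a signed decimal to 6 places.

triangle: 4!*2!*0!/7! = 48/5040
(j±m)!: 6!*0!*0!*4!*2!*0! = 34560
prefactor² = (2J+1)*Δ*N² = 6912/7
  k=0: +1/(0!*4!*0!*0!*2!*0!) = 1/48
Σ = 1/48  ⇒  CG² = 6912/7*1/48² = 3/7
CG = +√(3/7) = +0.654654

+√(3/7) = +0.654654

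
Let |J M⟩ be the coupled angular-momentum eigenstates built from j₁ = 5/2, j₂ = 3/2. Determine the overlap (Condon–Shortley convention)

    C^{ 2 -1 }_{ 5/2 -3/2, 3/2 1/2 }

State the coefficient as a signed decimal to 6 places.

triangle: 2!×3!×1!/7! = 12/5040
(j±m)!: 1!×4!×2!×1!×1!×3! = 288
prefactor² = (2J+1)×Δ×N² = 24/7
  k=1: −1/(1!×1!×3!×1!×0!×0!) = -1/6
  k=2: +1/(2!×0!×2!×0!×1!×1!) = 1/4
Σ = 1/12  ⇒  CG² = 24/7×1/12² = 1/42
CG = +√(1/42) = +0.154303

+√(1/42) = +0.154303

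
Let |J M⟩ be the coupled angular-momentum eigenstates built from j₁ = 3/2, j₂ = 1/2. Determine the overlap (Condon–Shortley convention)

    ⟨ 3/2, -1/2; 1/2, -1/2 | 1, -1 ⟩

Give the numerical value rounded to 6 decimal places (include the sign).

+√(1/4) = +0.500000

triangle: 1!*2!*0!/4! = 2/24
(j±m)!: 1!*2!*0!*1!*0!*2! = 4
prefactor² = (2J+1)*Δ*N² = 1
  k=0: +1/(0!*1!*2!*0!*0!*0!) = 1/2
Σ = 1/2  ⇒  CG² = 1*1/2² = 1/4
CG = +√(1/4) = +0.500000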